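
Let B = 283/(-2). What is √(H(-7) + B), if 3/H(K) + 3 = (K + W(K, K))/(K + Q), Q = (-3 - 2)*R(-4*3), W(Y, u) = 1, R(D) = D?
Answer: I*√1723810/110 ≈ 11.936*I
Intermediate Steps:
Q = 60 (Q = (-3 - 2)*(-4*3) = -5*(-12) = 60)
H(K) = 3/(-3 + (1 + K)/(60 + K)) (H(K) = 3/(-3 + (K + 1)/(K + 60)) = 3/(-3 + (1 + K)/(60 + K)))
B = -283/2 (B = 283*(-½) = -283/2 ≈ -141.50)
√(H(-7) + B) = √(3*(-60 - 1*(-7))/(179 + 2*(-7)) - 283/2) = √(3*(-60 + 7)/(179 - 14) - 283/2) = √(3*(-53)/165 - 283/2) = √(3*(1/165)*(-53) - 283/2) = √(-53/55 - 283/2) = √(-15671/110) = I*√1723810/110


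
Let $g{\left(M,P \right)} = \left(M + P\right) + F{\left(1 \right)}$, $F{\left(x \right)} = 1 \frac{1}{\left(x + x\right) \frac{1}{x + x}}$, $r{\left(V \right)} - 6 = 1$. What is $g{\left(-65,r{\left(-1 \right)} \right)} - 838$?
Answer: $-895$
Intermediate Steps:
$r{\left(V \right)} = 7$ ($r{\left(V \right)} = 6 + 1 = 7$)
$F{\left(x \right)} = 1$ ($F{\left(x \right)} = 1 \frac{1}{2 x \frac{1}{2 x}} = 1 \cdot 1^{-1} = 1 \cdot 1 = 1$)
$g{\left(M,P \right)} = 1 + M + P$ ($g{\left(M,P \right)} = \left(M + P\right) + 1 = 1 + M + P$)
$g{\left(-65,r{\left(-1 \right)} \right)} - 838 = \left(1 - 65 + 7\right) - 838 = -57 - 838 = -895$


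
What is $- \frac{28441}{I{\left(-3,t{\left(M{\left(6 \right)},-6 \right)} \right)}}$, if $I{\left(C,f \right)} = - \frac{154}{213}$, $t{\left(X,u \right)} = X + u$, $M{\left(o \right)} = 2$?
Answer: $\frac{865419}{22} \approx 39337.0$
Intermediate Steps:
$I{\left(C,f \right)} = - \frac{154}{213}$ ($I{\left(C,f \right)} = \left(-154\right) \frac{1}{213} = - \frac{154}{213}$)
$- \frac{28441}{I{\left(-3,t{\left(M{\left(6 \right)},-6 \right)} \right)}} = - \frac{28441}{- \frac{154}{213}} = \left(-28441\right) \left(- \frac{213}{154}\right) = \frac{865419}{22}$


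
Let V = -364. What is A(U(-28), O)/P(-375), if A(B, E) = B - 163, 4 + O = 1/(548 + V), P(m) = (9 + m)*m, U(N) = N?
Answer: -191/137250 ≈ -0.0013916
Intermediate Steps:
P(m) = m*(9 + m)
O = -735/184 (O = -4 + 1/(548 - 364) = -4 + 1/184 = -735/184 ≈ -3.9946)
A(B, E) = -163 + B
A(U(-28), O)/P(-375) = (-163 - 28)/((-375*(9 - 375))) = -191/((-375*(-366))) = -191/137250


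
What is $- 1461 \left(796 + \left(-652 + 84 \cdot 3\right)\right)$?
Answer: $-578556$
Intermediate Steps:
$- 1461 \left(796 + \left(-652 + 84 \cdot 3\right)\right) = - 1461 \left(796 + \left(-652 + 252\right)\right) = - 1461 \left(796 - 400\right) = \left(-1461\right) 396 = -578556$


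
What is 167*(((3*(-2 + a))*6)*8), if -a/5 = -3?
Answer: 312624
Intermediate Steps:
a = 15 (a = -5*(-3) = 15)
167*(((3*(-2 + a))*6)*8) = 167*(((3*(-2 + 15))*6)*8) = 167*(((3*13)*6)*8) = 167*((39*6)*8) = 167*(234*8) = 167*1872 = 312624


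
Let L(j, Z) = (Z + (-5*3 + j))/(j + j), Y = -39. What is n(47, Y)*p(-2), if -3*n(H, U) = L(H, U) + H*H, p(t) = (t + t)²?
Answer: -553704/47 ≈ -11781.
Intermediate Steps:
L(j, Z) = (-15 + Z + j)/(2*j) (L(j, Z) = (Z + (-15 + j))/((2*j)) = (-15 + Z + j)*(1/(2*j)) = (-15 + Z + j)/(2*j))
p(t) = 4*t² (p(t) = (2*t)² = 4*t²)
n(H, U) = -H²/3 - (-15 + H + U)/(6*H) (n(H, U) = -((-15 + U + H)/(2*H) + H*H)/3 = -((-15 + H + U)/(2*H) + H²)/3 = -(H² + (-15 + H + U)/(2*H))/3 = -H²/3 - (-15 + H + U)/(6*H))
n(47, Y)*p(-2) = ((⅙)*(15 - 1*47 - 1*(-39) - 2*47³)/47)*(4*(-2)²) = ((⅙)*(1/47)*(15 - 47 + 39 - 2*103823))*(4*4) = ((⅙)*(1/47)*(15 - 47 + 39 - 207646))*16 = ((⅙)*(1/47)*(-207639))*16 = -69213/94*16 = -553704/47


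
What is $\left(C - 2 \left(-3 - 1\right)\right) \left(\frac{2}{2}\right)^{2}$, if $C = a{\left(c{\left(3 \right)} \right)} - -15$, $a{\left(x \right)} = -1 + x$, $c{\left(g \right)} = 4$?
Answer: $26$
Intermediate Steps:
$C = 18$ ($C = \left(-1 + 4\right) - -15 = 3 + 15 = 18$)
$\left(C - 2 \left(-3 - 1\right)\right) \left(\frac{2}{2}\right)^{2} = \left(18 - 2 \left(-3 - 1\right)\right) \left(\frac{2}{2}\right)^{2} = \left(18 - 2 \left(-3 - 1\right)\right) \left(2 \cdot \frac{1}{2}\right)^{2} = \left(18 - -8\right) 1^{2} = \left(18 + 8\right) 1 = 26 \cdot 1 = 26$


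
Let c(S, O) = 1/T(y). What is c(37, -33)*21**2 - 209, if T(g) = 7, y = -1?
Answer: -146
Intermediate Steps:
c(S, O) = 1/7
c(37, -33)*21**2 - 209 = (1/7)*21**2 - 209 = (1/7)*441 - 209 = 63 - 209 = -146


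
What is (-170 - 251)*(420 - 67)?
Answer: -148613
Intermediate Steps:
(-170 - 251)*(420 - 67) = -421*353 = -148613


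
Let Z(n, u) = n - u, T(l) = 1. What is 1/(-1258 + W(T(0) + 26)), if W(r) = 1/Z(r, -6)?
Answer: -33/41513 ≈ -0.00079493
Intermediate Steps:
W(r) = 1/(6 + r) (W(r) = 1/(r - 1*(-6)) = 1/(r + 6) = 1/(6 + r))
1/(-1258 + W(T(0) + 26)) = 1/(-1258 + 1/(6 + (1 + 26))) = 1/(-1258 + 1/(6 + 27)) = 1/(-1258 + 1/33) = 1/(-41513/33) = -33/41513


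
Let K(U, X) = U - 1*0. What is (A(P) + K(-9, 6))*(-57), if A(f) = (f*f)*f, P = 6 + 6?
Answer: -97983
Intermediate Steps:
K(U, X) = U (K(U, X) = U + 0 = U)
P = 12
A(f) = f**3 (A(f) = f**2*f = f**3)
(A(P) + K(-9, 6))*(-57) = (12**3 - 9)*(-57) = (1728 - 9)*(-57) = 1719*(-57) = -97983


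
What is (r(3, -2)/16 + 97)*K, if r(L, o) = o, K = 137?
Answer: 106175/8 ≈ 13272.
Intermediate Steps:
(r(3, -2)/16 + 97)*K = (-2/16 + 97)*137 = (-2*1/16 + 97)*137 = (-⅛ + 97)*137 = (775/8)*137 = 106175/8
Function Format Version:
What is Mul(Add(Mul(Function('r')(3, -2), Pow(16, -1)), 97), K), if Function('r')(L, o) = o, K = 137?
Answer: Rational(106175, 8) ≈ 13272.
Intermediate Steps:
Mul(Add(Mul(Function('r')(3, -2), Pow(16, -1)), 97), K) = Mul(Add(Mul(-2, Pow(16, -1)), 97), 137) = Mul(Add(Mul(-2, Rational(1, 16)), 97), 137) = Mul(Add(Rational(-1, 8), 97), 137) = Mul(Rational(775, 8), 137) = Rational(106175, 8)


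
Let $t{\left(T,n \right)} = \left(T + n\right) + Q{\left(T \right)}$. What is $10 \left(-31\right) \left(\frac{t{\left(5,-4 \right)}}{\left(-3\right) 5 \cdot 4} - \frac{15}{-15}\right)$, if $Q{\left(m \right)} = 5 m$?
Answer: $- \frac{527}{3} \approx -175.67$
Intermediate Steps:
$t{\left(T,n \right)} = n + 6 T$ ($t{\left(T,n \right)} = \left(T + n\right) + 5 T = n + 6 T$)
$10 \left(-31\right) \left(\frac{t{\left(5,-4 \right)}}{\left(-3\right) 5 \cdot 4} - \frac{15}{-15}\right) = 10 \left(-31\right) \left(\frac{-4 + 6 \cdot 5}{\left(-3\right) 5 \cdot 4} - \frac{15}{-15}\right) = - 310 \left(\frac{-4 + 30}{\left(-15\right) 4} - -1\right) = - 310 \left(\frac{26}{-60} + 1\right) = - 310 \left(26 \left(- \frac{1}{60}\right) + 1\right) = - 310 \left(- \frac{13}{30} + 1\right) = \left(-310\right) \frac{17}{30} = - \frac{527}{3}$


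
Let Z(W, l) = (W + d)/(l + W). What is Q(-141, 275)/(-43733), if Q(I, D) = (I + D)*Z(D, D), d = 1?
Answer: -18492/12026575 ≈ -0.0015376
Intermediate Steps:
Z(W, l) = (1 + W)/(W + l) (Z(W, l) = (W + 1)/(l + W) = (1 + W)/(W + l))
Q(I, D) = (1 + D)*(D + I)/(2*D) (Q(I, D) = (I + D)*((1 + D)/(D + D)) = (D + I)*((1 + D)/((2*D))) = (D + I)*((1/(2*D))*(1 + D)) = (D + I)*((1 + D)/(2*D)) = (1 + D)*(D + I)/(2*D))
Q(-141, 275)/(-43733) = ((½)*(1 + 275)*(275 - 141)/275)/(-43733) = ((½)*(1/275)*276*134)*(-1/43733) = (18492/275)*(-1/43733) = -18492/12026575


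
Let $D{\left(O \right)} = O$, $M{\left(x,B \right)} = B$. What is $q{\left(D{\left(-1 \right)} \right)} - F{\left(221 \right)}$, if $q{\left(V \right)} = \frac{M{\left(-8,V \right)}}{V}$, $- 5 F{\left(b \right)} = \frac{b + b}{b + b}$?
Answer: $\frac{6}{5} \approx 1.2$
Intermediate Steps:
$F{\left(b \right)} = - \frac{1}{5}$ ($F{\left(b \right)} = - \frac{\left(b + b\right) \frac{1}{b + b}}{5} = - \frac{2 b \frac{1}{2 b}}{5} = \left(- \frac{1}{5}\right) 1 = - \frac{1}{5}$)
$q{\left(V \right)} = 1$ ($q{\left(V \right)} = \frac{V}{V} = 1$)
$q{\left(D{\left(-1 \right)} \right)} - F{\left(221 \right)} = 1 - - \frac{1}{5} = 1 + \frac{1}{5} = \frac{6}{5}$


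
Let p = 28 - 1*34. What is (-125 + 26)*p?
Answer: 594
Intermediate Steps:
p = -6 (p = 28 - 34 = -6)
(-125 + 26)*p = (-125 + 26)*(-6) = -99*(-6) = 594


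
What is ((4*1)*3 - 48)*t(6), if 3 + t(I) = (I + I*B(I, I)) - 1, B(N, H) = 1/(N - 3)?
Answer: -144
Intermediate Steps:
B(N, H) = 1/(-3 + N)
t(I) = -4 + I + I/(-3 + I) (t(I) = -3 + ((I + I/(-3 + I)) - 1) = -3 + (-1 + I + I/(-3 + I)) = -4 + I + I/(-3 + I))
((4*1)*3 - 48)*t(6) = ((4*1)*3 - 48)*((6 + (-4 + 6)*(-3 + 6))/(-3 + 6)) = (4*3 - 48)*((6 + 2*3)/3) = (12 - 48)*((6 + 6)/3) = -12*12 = -36*4 = -144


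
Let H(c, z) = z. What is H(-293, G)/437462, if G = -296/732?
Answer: -37/40027773 ≈ -9.2436e-7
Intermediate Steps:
G = -74/183 (G = -296*1/732 = -74/183 ≈ -0.40437)
H(-293, G)/437462 = -74/183/437462 = -74/183*1/437462 = -37/40027773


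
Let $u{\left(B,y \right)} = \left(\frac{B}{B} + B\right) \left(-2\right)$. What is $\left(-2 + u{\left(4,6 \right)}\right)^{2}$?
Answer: $144$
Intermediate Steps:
$u{\left(B,y \right)} = -2 - 2 B$ ($u{\left(B,y \right)} = \left(1 + B\right) \left(-2\right) = -2 - 2 B$)
$\left(-2 + u{\left(4,6 \right)}\right)^{2} = \left(-2 - 10\right)^{2} = \left(-12\right)^{2} = 144$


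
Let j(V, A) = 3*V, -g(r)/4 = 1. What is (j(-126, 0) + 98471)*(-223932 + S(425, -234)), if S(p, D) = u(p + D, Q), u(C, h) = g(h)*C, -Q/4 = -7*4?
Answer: -22041104728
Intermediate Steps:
g(r) = -4 (g(r) = -4*1 = -4)
Q = 112 (Q = -(-28)*4 = -4*(-28) = 112)
u(C, h) = -4*C
S(p, D) = -4*D - 4*p (S(p, D) = -4*(p + D) = -4*(D + p) = -4*D - 4*p)
(j(-126, 0) + 98471)*(-223932 + S(425, -234)) = (3*(-126) + 98471)*(-223932 + (-4*(-234) - 4*425)) = (-378 + 98471)*(-223932 + (936 - 1700)) = 98093*(-223932 - 764) = 98093*(-224696) = -22041104728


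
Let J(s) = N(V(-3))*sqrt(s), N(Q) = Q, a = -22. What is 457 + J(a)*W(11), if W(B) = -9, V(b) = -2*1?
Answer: 457 + 18*I*sqrt(22) ≈ 457.0 + 84.427*I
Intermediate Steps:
V(b) = -2
J(s) = -2*sqrt(s)
457 + J(a)*W(11) = 457 - 2*I*sqrt(22)*(-9) = 457 + 18*I*sqrt(22)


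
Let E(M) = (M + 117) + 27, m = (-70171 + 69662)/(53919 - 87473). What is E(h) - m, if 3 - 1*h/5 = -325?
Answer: 59859827/33554 ≈ 1784.0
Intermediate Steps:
h = 1640 (h = 15 - 5*(-325) = 15 + 1625 = 1640)
m = 509/33554 (m = -509/(-33554) = -509*(-1/33554) = 509/33554 ≈ 0.015170)
E(M) = 144 + M (E(M) = (117 + M) + 27 = 144 + M)
E(h) - m = (144 + 1640) - 1*509/33554 = 1784 - 509/33554 = 59859827/33554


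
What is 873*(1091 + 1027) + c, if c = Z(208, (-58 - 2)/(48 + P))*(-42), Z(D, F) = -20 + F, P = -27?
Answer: 1849974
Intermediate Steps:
c = 960 (c = (-20 + (-58 - 2)/(48 - 27))*(-42) = (-20 - 60/21)*(-42) = (-20 - 60*1/21)*(-42) = (-20 - 20/7)*(-42) = -160/7*(-42) = 960)
873*(1091 + 1027) + c = 873*(1091 + 1027) + 960 = 873*2118 + 960 = 1849014 + 960 = 1849974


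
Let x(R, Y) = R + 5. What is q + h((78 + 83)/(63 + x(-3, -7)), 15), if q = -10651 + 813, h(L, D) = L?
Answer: -639309/65 ≈ -9835.5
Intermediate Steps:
x(R, Y) = 5 + R
q = -9838
q + h((78 + 83)/(63 + x(-3, -7)), 15) = -9838 + (78 + 83)/(63 + (5 - 3)) = -9838 + 161/(63 + 2) = -9838 + 161/65 = -639309/65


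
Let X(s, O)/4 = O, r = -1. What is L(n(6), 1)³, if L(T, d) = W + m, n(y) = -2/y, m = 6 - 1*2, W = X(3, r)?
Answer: 0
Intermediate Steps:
X(s, O) = 4*O
W = -4 (W = 4*(-1) = -4)
m = 4 (m = 6 - 2 = 4)
L(T, d) = 0 (L(T, d) = -4 + 4 = 0)
L(n(6), 1)³ = 0³ = 0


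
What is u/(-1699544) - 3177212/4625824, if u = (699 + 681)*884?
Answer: -49298869667/35097283144 ≈ -1.4046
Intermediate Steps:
u = 1219920 (u = 1380*884 = 1219920)
u/(-1699544) - 3177212/4625824 = 1219920/(-1699544) - 3177212/4625824 = 1219920*(-1/1699544) - 3177212*1/4625824 = -152490/212443 - 794303/1156456 = -49298869667/35097283144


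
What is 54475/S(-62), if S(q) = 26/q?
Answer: -1688725/13 ≈ -1.2990e+5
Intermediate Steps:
54475/S(-62) = 54475/((26/(-62))) = 54475/((26*(-1/62))) = 54475/(-13/31) = 54475*(-31/13) = -1688725/13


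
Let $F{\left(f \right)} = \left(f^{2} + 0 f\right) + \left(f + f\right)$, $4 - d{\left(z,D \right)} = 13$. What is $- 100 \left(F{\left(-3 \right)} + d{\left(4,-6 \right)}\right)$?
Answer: $600$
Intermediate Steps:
$d{\left(z,D \right)} = -9$ ($d{\left(z,D \right)} = 4 - 13 = -9$)
$F{\left(f \right)} = f^{2} + 2 f$ ($F{\left(f \right)} = \left(f^{2} + 0\right) + 2 f = f^{2} + 2 f$)
$- 100 \left(F{\left(-3 \right)} + d{\left(4,-6 \right)}\right) = - 100 \left(- 3 \left(2 - 3\right) - 9\right) = - 100 \left(\left(-3\right) \left(-1\right) - 9\right) = - 100 \left(3 - 9\right) = \left(-100\right) \left(-6\right) = 600$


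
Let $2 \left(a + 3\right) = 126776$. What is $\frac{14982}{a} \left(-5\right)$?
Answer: $- \frac{14982}{12677} \approx -1.1818$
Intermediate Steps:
$a = 63385$ ($a = -3 + \frac{1}{2} \cdot 126776 = -3 + 63388 = 63385$)
$\frac{14982}{a} \left(-5\right) = \frac{14982}{63385} \left(-5\right) = - \frac{14982}{12677}$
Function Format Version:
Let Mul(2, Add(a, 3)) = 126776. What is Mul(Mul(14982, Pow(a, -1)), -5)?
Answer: Rational(-14982, 12677) ≈ -1.1818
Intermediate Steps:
a = 63385 (a = Add(-3, Mul(Rational(1, 2), 126776)) = Add(-3, 63388) = 63385)
Mul(Mul(14982, Pow(a, -1)), -5) = Mul(Mul(14982, Pow(63385, -1)), -5) = Mul(Mul(14982, Rational(1, 63385)), -5) = Mul(Rational(14982, 63385), -5) = Rational(-14982, 12677)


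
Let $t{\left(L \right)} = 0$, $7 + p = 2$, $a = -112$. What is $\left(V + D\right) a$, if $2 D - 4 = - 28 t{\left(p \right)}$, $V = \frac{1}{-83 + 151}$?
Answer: $- \frac{3836}{17} \approx -225.65$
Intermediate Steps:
$p = -5$ ($p = -7 + 2 = -5$)
$V = \frac{1}{68} \approx 0.014706$
$D = 2$ ($D = 2 + \frac{\left(-28\right) 0}{2} = 2 + \frac{1}{2} \cdot 0 = 2 + 0 = 2$)
$\left(V + D\right) a = \left(\frac{1}{68} + 2\right) \left(-112\right) = \frac{137}{68} \left(-112\right) = - \frac{3836}{17}$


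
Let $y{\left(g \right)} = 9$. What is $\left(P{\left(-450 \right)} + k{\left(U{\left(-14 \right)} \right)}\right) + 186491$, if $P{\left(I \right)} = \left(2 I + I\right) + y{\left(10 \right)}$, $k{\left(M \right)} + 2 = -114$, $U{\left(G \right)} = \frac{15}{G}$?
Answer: $185034$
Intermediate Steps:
$k{\left(M \right)} = -116$ ($k{\left(M \right)} = -2 - 114 = -116$)
$P{\left(I \right)} = 9 + 3 I$ ($P{\left(I \right)} = \left(2 I + I\right) + 9 = 3 I + 9 = 9 + 3 I$)
$\left(P{\left(-450 \right)} + k{\left(U{\left(-14 \right)} \right)}\right) + 186491 = \left(\left(9 + 3 \left(-450\right)\right) - 116\right) + 186491 = \left(\left(9 - 1350\right) - 116\right) + 186491 = \left(-1341 - 116\right) + 186491 = -1457 + 186491 = 185034$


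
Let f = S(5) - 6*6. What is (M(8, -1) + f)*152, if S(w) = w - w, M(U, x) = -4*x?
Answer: -4864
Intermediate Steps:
S(w) = 0
f = -36 (f = 0 - 6*6 = 0 - 36 = -36)
(M(8, -1) + f)*152 = (-4*(-1) - 36)*152 = (4 - 36)*152 = -32*152 = -4864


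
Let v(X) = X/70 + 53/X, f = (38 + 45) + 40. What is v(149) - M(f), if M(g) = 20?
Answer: -182689/10430 ≈ -17.516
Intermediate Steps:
f = 123 (f = 83 + 40 = 123)
v(X) = 53/X + X/70 (v(X) = X*(1/70) + 53/X = X/70 + 53/X = 53/X + X/70)
v(149) - M(f) = (53/149 + (1/70)*149) - 1*20 = (53*(1/149) + 149/70) - 20 = (53/149 + 149/70) - 20 = 25911/10430 - 20 = -182689/10430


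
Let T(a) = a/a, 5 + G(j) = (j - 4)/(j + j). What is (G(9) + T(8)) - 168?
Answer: -3091/18 ≈ -171.72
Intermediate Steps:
G(j) = -5 + (-4 + j)/(2*j) (G(j) = -5 + (j - 4)/(j + j) = -5 + (-4 + j)/((2*j)) = -5 + (-4 + j)*(1/(2*j)) = -5 + (-4 + j)/(2*j))
T(a) = 1
(G(9) + T(8)) - 168 = ((-9/2 - 2/9) + 1) - 168 = (-85/18 + 1) - 168 = -67/18 - 168 = -3091/18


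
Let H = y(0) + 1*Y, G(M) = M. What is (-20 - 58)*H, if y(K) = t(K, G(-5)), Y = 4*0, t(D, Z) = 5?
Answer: -390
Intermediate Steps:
Y = 0
y(K) = 5
H = 5 (H = 5 + 1*0 = 5 + 0 = 5)
(-20 - 58)*H = (-20 - 58)*5 = -78*5 = -390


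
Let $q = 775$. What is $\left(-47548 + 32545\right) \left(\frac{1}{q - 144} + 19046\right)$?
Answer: $- \frac{180306459081}{631} \approx -2.8575 \cdot 10^{8}$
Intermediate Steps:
$\left(-47548 + 32545\right) \left(\frac{1}{q - 144} + 19046\right) = \left(-47548 + 32545\right) \left(\frac{1}{775 - 144} + 19046\right) = - 15003 \left(\frac{1}{631} + 19046\right) = \left(-15003\right) \frac{12018027}{631} = - \frac{180306459081}{631}$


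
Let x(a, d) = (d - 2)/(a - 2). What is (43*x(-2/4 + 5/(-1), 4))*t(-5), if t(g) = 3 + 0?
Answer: -172/5 ≈ -34.400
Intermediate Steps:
t(g) = 3
x(a, d) = (-2 + d)/(-2 + a)
(43*x(-2/4 + 5/(-1), 4))*t(-5) = (43*((-2 + 4)/(-2 + (-2/4 + 5/(-1)))))*3 = (43*(2/(-2 + (-2*¼ + 5*(-1)))))*3 = (43*(2/(-2 + (-½ - 5))))*3 = (43*(2/(-2 - 11/2)))*3 = (43*(2/(-15/2)))*3 = (43*(-2/15*2))*3 = (43*(-4/15))*3 = -172/15*3 = -172/5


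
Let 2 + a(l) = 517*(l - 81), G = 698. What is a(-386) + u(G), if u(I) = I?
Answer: -240743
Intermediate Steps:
a(l) = -41879 + 517*l (a(l) = -2 + 517*(l - 81) = -2 + 517*(-81 + l) = -2 + (-41877 + 517*l) = -41879 + 517*l)
a(-386) + u(G) = (-41879 + 517*(-386)) + 698 = (-41879 - 199562) + 698 = -241441 + 698 = -240743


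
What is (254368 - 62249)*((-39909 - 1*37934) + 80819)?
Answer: 571746144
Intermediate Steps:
(254368 - 62249)*((-39909 - 1*37934) + 80819) = 192119*((-39909 - 37934) + 80819) = 192119*(-77843 + 80819) = 192119*2976 = 571746144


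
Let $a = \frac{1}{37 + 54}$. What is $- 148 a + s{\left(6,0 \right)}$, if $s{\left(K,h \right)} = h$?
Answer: $- \frac{148}{91} \approx -1.6264$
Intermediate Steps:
$a = \frac{1}{91} \approx 0.010989$
$- 148 a + s{\left(6,0 \right)} = \left(-148\right) \frac{1}{91} + 0 = - \frac{148}{91} + 0 = - \frac{148}{91}$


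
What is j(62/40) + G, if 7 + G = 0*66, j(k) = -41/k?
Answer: -1037/31 ≈ -33.452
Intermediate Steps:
G = -7 (G = -7 + 0*66 = -7 + 0 = -7)
j(62/40) + G = -41/(62/40) - 7 = -41/(62*(1/40)) - 7 = -41/31/20 - 7 = -41*20/31 - 7 = -820/31 - 7 = -1037/31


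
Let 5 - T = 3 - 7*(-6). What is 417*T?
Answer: -16680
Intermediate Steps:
T = -40 (T = 5 - (3 - 7*(-6)) = 5 - (3 + 42) = 5 - 1*45 = 5 - 45 = -40)
417*T = 417*(-40) = -16680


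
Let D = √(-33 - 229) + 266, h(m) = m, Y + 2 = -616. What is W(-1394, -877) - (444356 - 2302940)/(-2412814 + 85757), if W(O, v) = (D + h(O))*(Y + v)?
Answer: 3924253983936/2327057 - 1495*I*√262 ≈ 1.6864e+6 - 24199.0*I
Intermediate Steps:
Y = -618 (Y = -2 - 616 = -618)
D = 266 + I*√262 (D = √(-262) + 266 = I*√262 + 266 = 266 + I*√262 ≈ 266.0 + 16.186*I)
W(O, v) = (-618 + v)*(266 + O + I*√262) (W(O, v) = ((266 + I*√262) + O)*(-618 + v) = (266 + O + I*√262)*(-618 + v) = (-618 + v)*(266 + O + I*√262))
W(-1394, -877) - (444356 - 2302940)/(-2412814 + 85757) = (-164388 - 618*(-1394) - 1394*(-877) - 877*(266 + I*√262) - 618*I*√262) - (444356 - 2302940)/(-2412814 + 85757) = (-164388 + 861492 + 1222538 + (-233282 - 877*I*√262) - 618*I*√262) - (-1858584)/(-2327057) = (1686360 - 1495*I*√262) - (-1858584)*(-1)/2327057 = (1686360 - 1495*I*√262) - 1*1858584/2327057 = (1686360 - 1495*I*√262) - 1858584/2327057 = 3924253983936/2327057 - 1495*I*√262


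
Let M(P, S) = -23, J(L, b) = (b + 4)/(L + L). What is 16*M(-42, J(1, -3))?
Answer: -368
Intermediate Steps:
J(L, b) = (4 + b)/(2*L) (J(L, b) = (4 + b)/((2*L)) = (4 + b)*(1/(2*L)) = (4 + b)/(2*L))
16*M(-42, J(1, -3)) = 16*(-23) = -368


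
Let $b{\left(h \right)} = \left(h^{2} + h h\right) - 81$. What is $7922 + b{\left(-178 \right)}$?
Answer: $71209$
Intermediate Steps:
$b{\left(h \right)} = -81 + 2 h^{2}$ ($b{\left(h \right)} = \left(h^{2} + h^{2}\right) - 81 = 2 h^{2} - 81 = -81 + 2 h^{2}$)
$7922 + b{\left(-178 \right)} = 7922 - \left(81 - 2 \left(-178\right)^{2}\right) = 7922 + \left(-81 + 2 \cdot 31684\right) = 7922 + \left(-81 + 63368\right) = 7922 + 63287 = 71209$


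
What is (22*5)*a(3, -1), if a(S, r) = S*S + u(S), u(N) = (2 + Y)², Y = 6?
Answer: 8030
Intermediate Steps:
u(N) = 64 (u(N) = (2 + 6)² = 8² = 64)
a(S, r) = 64 + S² (a(S, r) = S*S + 64 = S² + 64 = 64 + S²)
(22*5)*a(3, -1) = (22*5)*(64 + 3²) = 110*(64 + 9) = 110*73 = 8030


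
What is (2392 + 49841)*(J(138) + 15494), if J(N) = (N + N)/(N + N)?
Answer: 809350335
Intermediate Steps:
J(N) = 1 (J(N) = (2*N)/((2*N)) = (2*N)*(1/(2*N)) = 1)
(2392 + 49841)*(J(138) + 15494) = (2392 + 49841)*(1 + 15494) = 52233*15495 = 809350335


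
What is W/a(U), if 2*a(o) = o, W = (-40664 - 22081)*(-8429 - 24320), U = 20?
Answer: 410967201/2 ≈ 2.0548e+8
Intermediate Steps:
W = 2054836005 (W = -62745*(-32749) = 2054836005)
a(o) = o/2
W/a(U) = 2054836005/(((1/2)*20)) = 2054836005/10 = 2054836005*(1/10) = 410967201/2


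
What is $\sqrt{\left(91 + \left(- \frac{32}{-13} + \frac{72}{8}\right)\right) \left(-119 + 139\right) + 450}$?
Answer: $\frac{57 \sqrt{130}}{13} \approx 49.992$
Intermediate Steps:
$\sqrt{\left(91 + \left(- \frac{32}{-13} + \frac{72}{8}\right)\right) \left(-119 + 139\right) + 450} = \sqrt{\left(91 + \left(\left(-32\right) \left(- \frac{1}{13}\right) + 72 \cdot \frac{1}{8}\right)\right) 20 + 450} = \sqrt{\left(91 + \left(\frac{32}{13} + 9\right)\right) 20 + 450} = \sqrt{\left(91 + \frac{149}{13}\right) 20 + 450} = \sqrt{\frac{1332}{13} \cdot 20 + 450} = \sqrt{\frac{26640}{13} + 450} = \sqrt{\frac{32490}{13}} = \frac{57 \sqrt{130}}{13}$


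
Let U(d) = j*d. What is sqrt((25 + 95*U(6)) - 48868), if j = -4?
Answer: I*sqrt(51123) ≈ 226.1*I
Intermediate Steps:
U(d) = -4*d
sqrt((25 + 95*U(6)) - 48868) = sqrt((25 + 95*(-4*6)) - 48868) = sqrt((25 + 95*(-24)) - 48868) = sqrt((25 - 2280) - 48868) = sqrt(-2255 - 48868) = sqrt(-51123) = I*sqrt(51123)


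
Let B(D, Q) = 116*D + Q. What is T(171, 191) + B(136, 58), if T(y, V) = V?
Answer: 16025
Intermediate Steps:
B(D, Q) = Q + 116*D
T(171, 191) + B(136, 58) = 191 + (58 + 116*136) = 191 + (58 + 15776) = 191 + 15834 = 16025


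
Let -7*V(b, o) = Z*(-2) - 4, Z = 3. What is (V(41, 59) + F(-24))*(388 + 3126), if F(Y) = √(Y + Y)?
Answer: 5020 + 14056*I*√3 ≈ 5020.0 + 24346.0*I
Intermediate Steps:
V(b, o) = 10/7 (V(b, o) = -(3*(-2) - 4)/7 = -(-6 - 4)/7 = -⅐*(-10) = 10/7)
F(Y) = √2*√Y (F(Y) = √(2*Y) = √2*√Y)
(V(41, 59) + F(-24))*(388 + 3126) = (10/7 + √2*√(-24))*(388 + 3126) = (10/7 + √2*(2*I*√6))*3514 = (10/7 + 4*I*√3)*3514 = 5020 + 14056*I*√3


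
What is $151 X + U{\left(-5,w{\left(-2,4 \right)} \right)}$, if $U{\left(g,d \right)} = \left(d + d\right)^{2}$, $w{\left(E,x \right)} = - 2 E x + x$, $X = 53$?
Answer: $9603$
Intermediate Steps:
$w{\left(E,x \right)} = x - 2 E x$ ($w{\left(E,x \right)} = - 2 E x + x = x - 2 E x$)
$U{\left(g,d \right)} = 4 d^{2}$ ($U{\left(g,d \right)} = \left(2 d\right)^{2} = 4 d^{2}$)
$151 X + U{\left(-5,w{\left(-2,4 \right)} \right)} = 151 \cdot 53 + 4 \left(4 \left(1 - -4\right)\right)^{2} = 8003 + 4 \left(4 \left(1 + 4\right)\right)^{2} = 8003 + 4 \left(4 \cdot 5\right)^{2} = 8003 + 4 \cdot 20^{2} = 8003 + 4 \cdot 400 = 8003 + 1600 = 9603$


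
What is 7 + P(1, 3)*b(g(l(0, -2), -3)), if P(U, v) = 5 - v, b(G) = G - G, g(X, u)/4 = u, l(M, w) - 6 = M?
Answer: 7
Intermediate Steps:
l(M, w) = 6 + M
g(X, u) = 4*u
b(G) = 0
7 + P(1, 3)*b(g(l(0, -2), -3)) = 7 + (5 - 1*3)*0 = 7 + (5 - 3)*0 = 7 + 2*0 = 7 + 0 = 7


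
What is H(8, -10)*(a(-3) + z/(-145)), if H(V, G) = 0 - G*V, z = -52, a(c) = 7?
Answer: 17072/29 ≈ 588.69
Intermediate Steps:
H(V, G) = -G*V (H(V, G) = 0 - G*V = -G*V)
H(8, -10)*(a(-3) + z/(-145)) = (-1*(-10)*8)*(7 - 52/(-145)) = 80*(7 - 52*(-1/145)) = 80*(7 + 52/145) = 80*(1067/145) = 17072/29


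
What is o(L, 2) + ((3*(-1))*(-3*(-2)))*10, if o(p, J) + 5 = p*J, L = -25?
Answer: -235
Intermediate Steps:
o(p, J) = -5 + J*p (o(p, J) = -5 + p*J = -5 + J*p)
o(L, 2) + ((3*(-1))*(-3*(-2)))*10 = (-5 + 2*(-25)) + ((3*(-1))*(-3*(-2)))*10 = (-5 - 50) - 3*6*10 = -55 - 18*10 = -55 - 180 = -235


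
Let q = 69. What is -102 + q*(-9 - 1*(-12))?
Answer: 105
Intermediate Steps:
-102 + q*(-9 - 1*(-12)) = -102 + 69*(-9 - 1*(-12)) = -102 + 69*(-9 + 12) = -102 + 69*3 = -102 + 207 = 105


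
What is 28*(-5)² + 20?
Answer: 720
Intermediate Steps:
28*(-5)² + 20 = 28*25 + 20 = 700 + 20 = 720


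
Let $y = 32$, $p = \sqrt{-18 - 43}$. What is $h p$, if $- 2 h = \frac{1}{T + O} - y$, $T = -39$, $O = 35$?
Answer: $\frac{129 i \sqrt{61}}{8} \approx 125.94 i$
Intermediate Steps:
$p = i \sqrt{61}$ ($p = \sqrt{-61} = i \sqrt{61} \approx 7.8102 i$)
$h = \frac{129}{8}$ ($h = - \frac{\frac{1}{-39 + 35} - 32}{2} = - \frac{\frac{1}{-4} - 32}{2} = - \frac{- \frac{1}{4} - 32}{2} = \left(- \frac{1}{2}\right) \left(- \frac{129}{4}\right) = \frac{129}{8} \approx 16.125$)
$h p = \frac{129 i \sqrt{61}}{8}$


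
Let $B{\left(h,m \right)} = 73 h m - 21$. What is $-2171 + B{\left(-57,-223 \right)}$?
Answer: $925711$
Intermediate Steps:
$B{\left(h,m \right)} = -21 + 73 h m$ ($B{\left(h,m \right)} = 73 h m - 21 = -21 + 73 h m$)
$-2171 + B{\left(-57,-223 \right)} = -2171 - \left(21 + 4161 \left(-223\right)\right) = -2171 + \left(-21 + 927903\right) = -2171 + 927882 = 925711$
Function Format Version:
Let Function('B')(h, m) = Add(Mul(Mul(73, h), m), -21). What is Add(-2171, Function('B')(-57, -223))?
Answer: 925711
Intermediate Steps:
Function('B')(h, m) = Add(-21, Mul(73, h, m)) (Function('B')(h, m) = Add(Mul(73, h, m), -21) = Add(-21, Mul(73, h, m)))
Add(-2171, Function('B')(-57, -223)) = Add(-2171, Add(-21, Mul(73, -57, -223))) = Add(-2171, Add(-21, 927903)) = Add(-2171, 927882) = 925711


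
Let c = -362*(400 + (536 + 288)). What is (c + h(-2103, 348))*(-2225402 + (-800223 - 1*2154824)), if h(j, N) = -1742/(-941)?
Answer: 2159957469765634/941 ≈ 2.2954e+12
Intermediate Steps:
h(j, N) = 1742/941 (h(j, N) = -1742*(-1/941) = 1742/941)
c = -443088 (c = -362*(400 + 824) = -362*1224 = -443088)
(c + h(-2103, 348))*(-2225402 + (-800223 - 1*2154824)) = (-443088 + 1742/941)*(-2225402 + (-800223 - 1*2154824)) = -416944066*(-2225402 + (-800223 - 2154824))/941 = -416944066*(-2225402 - 2955047)/941 = -416944066/941*(-5180449) = 2159957469765634/941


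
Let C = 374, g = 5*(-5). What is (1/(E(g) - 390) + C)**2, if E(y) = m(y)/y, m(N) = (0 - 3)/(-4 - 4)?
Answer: 851059378018084/6084468009 ≈ 1.3987e+5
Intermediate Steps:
g = -25
m(N) = 3/8 (m(N) = -3/(-8) = -3*(-1/8) = 3/8)
E(y) = 3/(8*y)
(1/(E(g) - 390) + C)**2 = (1/((3/8)/(-25) - 390) + 374)**2 = (1/((3/8)*(-1/25) - 390) + 374)**2 = (1/(-3/200 - 390) + 374)**2 = (1/(-78003/200) + 374)**2 = (-200/78003 + 374)**2 = (29172922/78003)**2 = 851059378018084/6084468009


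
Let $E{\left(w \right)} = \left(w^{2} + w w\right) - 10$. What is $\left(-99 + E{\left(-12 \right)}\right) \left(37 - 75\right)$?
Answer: $-6802$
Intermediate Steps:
$E{\left(w \right)} = -10 + 2 w^{2}$ ($E{\left(w \right)} = \left(w^{2} + w^{2}\right) - 10 = 2 w^{2} - 10 = -10 + 2 w^{2}$)
$\left(-99 + E{\left(-12 \right)}\right) \left(37 - 75\right) = \left(-99 - \left(10 - 2 \left(-12\right)^{2}\right)\right) \left(37 - 75\right) = \left(-99 + \left(-10 + 2 \cdot 144\right)\right) \left(-38\right) = \left(-99 + \left(-10 + 288\right)\right) \left(-38\right) = \left(-99 + 278\right) \left(-38\right) = 179 \left(-38\right) = -6802$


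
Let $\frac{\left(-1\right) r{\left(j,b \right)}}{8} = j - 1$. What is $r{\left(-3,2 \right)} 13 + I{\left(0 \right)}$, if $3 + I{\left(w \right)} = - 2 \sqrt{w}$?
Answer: $413$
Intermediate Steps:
$r{\left(j,b \right)} = 8 - 8 j$ ($r{\left(j,b \right)} = - 8 \left(j - 1\right) = - 8 \left(-1 + j\right) = 8 - 8 j$)
$I{\left(w \right)} = -3 - 2 \sqrt{w}$
$r{\left(-3,2 \right)} 13 + I{\left(0 \right)} = \left(8 - -24\right) 13 - \left(3 + 2 \sqrt{0}\right) = \left(8 + 24\right) 13 - 3 = 32 \cdot 13 + \left(-3 + 0\right) = 416 - 3 = 413$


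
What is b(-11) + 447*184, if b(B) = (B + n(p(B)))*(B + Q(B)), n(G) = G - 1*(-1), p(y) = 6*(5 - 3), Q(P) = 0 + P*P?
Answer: 82468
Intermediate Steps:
Q(P) = P**2 (Q(P) = 0 + P**2 = P**2)
p(y) = 12 (p(y) = 6*2 = 12)
n(G) = 1 + G (n(G) = G + 1 = 1 + G)
b(B) = (13 + B)*(B + B**2) (b(B) = (B + (1 + 12))*(B + B**2) = (B + 13)*(B + B**2) = (13 + B)*(B + B**2))
b(-11) + 447*184 = -11*(13 + (-11)**2 + 14*(-11)) + 447*184 = -11*(13 + 121 - 154) + 82248 = -11*(-20) + 82248 = 220 + 82248 = 82468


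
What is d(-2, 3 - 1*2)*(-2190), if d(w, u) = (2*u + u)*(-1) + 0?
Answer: 6570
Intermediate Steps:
d(w, u) = -3*u (d(w, u) = (3*u)*(-1) + 0 = -3*u + 0 = -3*u)
d(-2, 3 - 1*2)*(-2190) = -3*(3 - 1*2)*(-2190) = -3*(3 - 2)*(-2190) = -3*1*(-2190) = -3*(-2190) = 6570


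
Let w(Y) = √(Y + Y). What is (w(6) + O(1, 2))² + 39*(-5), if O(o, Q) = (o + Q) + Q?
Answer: -158 + 20*√3 ≈ -123.36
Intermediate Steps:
O(o, Q) = o + 2*Q (O(o, Q) = (Q + o) + Q = o + 2*Q)
w(Y) = √2*√Y (w(Y) = √(2*Y) = √2*√Y)
(w(6) + O(1, 2))² + 39*(-5) = (√2*√6 + (1 + 2*2))² + 39*(-5) = (2*√3 + (1 + 4))² - 195 = (2*√3 + 5)² - 195 = (5 + 2*√3)² - 195 = -195 + (5 + 2*√3)²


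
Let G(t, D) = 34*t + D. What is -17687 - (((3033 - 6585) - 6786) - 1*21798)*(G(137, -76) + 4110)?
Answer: 279308425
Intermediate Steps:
G(t, D) = D + 34*t
-17687 - (((3033 - 6585) - 6786) - 1*21798)*(G(137, -76) + 4110) = -17687 - (((3033 - 6585) - 6786) - 1*21798)*((-76 + 34*137) + 4110) = -17687 - ((-3552 - 6786) - 21798)*((-76 + 4658) + 4110) = -17687 - (-10338 - 21798)*(4582 + 4110) = -17687 - (-32136)*8692 = -17687 - 1*(-279326112) = -17687 + 279326112 = 279308425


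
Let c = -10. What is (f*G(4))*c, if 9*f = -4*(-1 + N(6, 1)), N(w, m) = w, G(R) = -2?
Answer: -400/9 ≈ -44.444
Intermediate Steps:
f = -20/9 (f = (-4*(-1 + 6))/9 = (-4*5)/9 = (⅑)*(-20) = -20/9 ≈ -2.2222)
(f*G(4))*c = -20/9*(-2)*(-10) = (40/9)*(-10) = -400/9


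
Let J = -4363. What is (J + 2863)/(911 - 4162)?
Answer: 1500/3251 ≈ 0.46140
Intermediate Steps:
(J + 2863)/(911 - 4162) = (-4363 + 2863)/(911 - 4162) = -1500/(-3251) = -1500*(-1/3251) = 1500/3251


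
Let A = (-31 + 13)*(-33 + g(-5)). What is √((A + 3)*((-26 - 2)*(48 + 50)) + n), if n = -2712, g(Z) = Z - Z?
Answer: 12*I*√11395 ≈ 1281.0*I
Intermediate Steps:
g(Z) = 0
A = 594 (A = (-31 + 13)*(-33 + 0) = -18*(-33) = 594)
√((A + 3)*((-26 - 2)*(48 + 50)) + n) = √((594 + 3)*((-26 - 2)*(48 + 50)) - 2712) = √(597*(-28*98) - 2712) = √(597*(-2744) - 2712) = √(-1638168 - 2712) = √(-1640880) = 12*I*√11395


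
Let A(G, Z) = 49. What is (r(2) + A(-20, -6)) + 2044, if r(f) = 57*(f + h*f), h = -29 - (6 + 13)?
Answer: -3265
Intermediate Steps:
h = -48 (h = -29 - 1*19 = -29 - 19 = -48)
r(f) = -2679*f (r(f) = 57*(f - 48*f) = 57*(-47*f) = -2679*f)
(r(2) + A(-20, -6)) + 2044 = (-2679*2 + 49) + 2044 = (-5358 + 49) + 2044 = -5309 + 2044 = -3265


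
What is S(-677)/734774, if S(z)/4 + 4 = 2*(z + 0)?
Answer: -2716/367387 ≈ -0.0073927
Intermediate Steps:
S(z) = -16 + 8*z (S(z) = -16 + 4*(2*(z + 0)) = -16 + 4*(2*z) = -16 + 8*z)
S(-677)/734774 = (-16 + 8*(-677))/734774 = (-16 - 5416)*(1/734774) = -5432*1/734774 = -2716/367387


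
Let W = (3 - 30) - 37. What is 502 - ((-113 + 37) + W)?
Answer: 642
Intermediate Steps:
W = -64 (W = -27 - 37 = -64)
502 - ((-113 + 37) + W) = 502 - ((-113 + 37) - 64) = 502 - (-76 - 64) = 502 - 1*(-140) = 502 + 140 = 642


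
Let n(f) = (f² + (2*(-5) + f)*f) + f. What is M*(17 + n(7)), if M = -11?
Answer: -572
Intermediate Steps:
n(f) = f + f² + f*(-10 + f) (n(f) = (f² + (-10 + f)*f) + f = (f² + f*(-10 + f)) + f = f + f² + f*(-10 + f))
M*(17 + n(7)) = -11*(17 + 7*(-9 + 2*7)) = -11*(17 + 7*(-9 + 14)) = -11*(17 + 7*5) = -11*(17 + 35) = -11*52 = -572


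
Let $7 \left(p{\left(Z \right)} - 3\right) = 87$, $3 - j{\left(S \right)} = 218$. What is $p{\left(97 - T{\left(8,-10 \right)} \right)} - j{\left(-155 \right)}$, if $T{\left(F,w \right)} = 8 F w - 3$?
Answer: $\frac{1613}{7} \approx 230.43$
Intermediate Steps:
$T{\left(F,w \right)} = -3 + 8 F w$ ($T{\left(F,w \right)} = 8 F w - 3 = -3 + 8 F w$)
$j{\left(S \right)} = -215$ ($j{\left(S \right)} = 3 - 218 = -215$)
$p{\left(Z \right)} = \frac{108}{7}$ ($p{\left(Z \right)} = 3 + \frac{1}{7} \cdot 87 = 3 + \frac{87}{7} = \frac{108}{7}$)
$p{\left(97 - T{\left(8,-10 \right)} \right)} - j{\left(-155 \right)} = \frac{108}{7} - -215 = \frac{108}{7} + 215 = \frac{1613}{7}$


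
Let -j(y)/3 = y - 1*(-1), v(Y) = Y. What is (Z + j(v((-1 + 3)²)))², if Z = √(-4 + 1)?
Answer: (15 - I*√3)² ≈ 222.0 - 51.962*I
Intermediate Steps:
j(y) = -3 - 3*y (j(y) = -3*(y - 1*(-1)) = -3*(y + 1) = -3*(1 + y) = -3 - 3*y)
Z = I*√3 (Z = √(-3) = I*√3 ≈ 1.732*I)
(Z + j(v((-1 + 3)²)))² = (I*√3 + (-3 - 3*(-1 + 3)²))² = (I*√3 + (-3 - 3*2²))² = (I*√3 + (-3 - 3*4))² = (I*√3 + (-3 - 12))² = (I*√3 - 15)² = (-15 + I*√3)²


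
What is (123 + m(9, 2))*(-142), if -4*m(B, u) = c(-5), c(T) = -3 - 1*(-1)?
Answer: -17537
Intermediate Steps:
c(T) = -2 (c(T) = -3 + 1 = -2)
m(B, u) = 1/2 (m(B, u) = -1/4*(-2) = 1/2)
(123 + m(9, 2))*(-142) = (123 + 1/2)*(-142) = (247/2)*(-142) = -17537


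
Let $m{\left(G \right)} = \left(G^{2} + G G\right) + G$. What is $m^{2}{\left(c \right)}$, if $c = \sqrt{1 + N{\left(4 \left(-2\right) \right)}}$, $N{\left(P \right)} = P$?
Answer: $189 - 28 i \sqrt{7} \approx 189.0 - 74.081 i$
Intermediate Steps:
$c = i \sqrt{7}$ ($c = \sqrt{1 + 4 \left(-2\right)} = \sqrt{1 - 8} = \sqrt{-7} = i \sqrt{7} \approx 2.6458 i$)
$m{\left(G \right)} = G + 2 G^{2}$ ($m{\left(G \right)} = \left(G^{2} + G^{2}\right) + G = 2 G^{2} + G = G + 2 G^{2}$)
$m^{2}{\left(c \right)} = \left(i \sqrt{7} \left(1 + 2 i \sqrt{7}\right)\right)^{2} = - 7 \left(1 + 2 i \sqrt{7}\right)^{2}$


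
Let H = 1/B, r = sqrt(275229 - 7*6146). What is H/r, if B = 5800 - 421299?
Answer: -sqrt(232207)/96481776293 ≈ -4.9945e-9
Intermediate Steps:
B = -415499
r = sqrt(232207) (r = sqrt(275229 - 43022) = sqrt(232207) ≈ 481.88)
H = -1/415499 (H = 1/(-415499) = -1/415499 ≈ -2.4067e-6)
H/r = -sqrt(232207)/232207/415499 = -sqrt(232207)/96481776293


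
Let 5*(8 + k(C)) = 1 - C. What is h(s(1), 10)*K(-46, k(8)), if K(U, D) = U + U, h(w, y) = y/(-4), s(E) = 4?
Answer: 230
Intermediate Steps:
k(C) = -39/5 - C/5 (k(C) = -8 + (1 - C)/5 = -8 + (⅕ - C/5) = -39/5 - C/5)
h(w, y) = -y/4 (h(w, y) = y*(-¼) = -y/4)
K(U, D) = 2*U
h(s(1), 10)*K(-46, k(8)) = (-¼*10)*(2*(-46)) = -5/2*(-92) = 230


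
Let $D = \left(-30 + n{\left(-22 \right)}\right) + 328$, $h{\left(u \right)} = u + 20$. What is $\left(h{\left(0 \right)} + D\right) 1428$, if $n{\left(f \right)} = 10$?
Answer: $468384$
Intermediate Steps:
$h{\left(u \right)} = 20 + u$
$D = 308$ ($D = \left(-30 + 10\right) + 328 = -20 + 328 = 308$)
$\left(h{\left(0 \right)} + D\right) 1428 = \left(\left(20 + 0\right) + 308\right) 1428 = \left(20 + 308\right) 1428 = 328 \cdot 1428 = 468384$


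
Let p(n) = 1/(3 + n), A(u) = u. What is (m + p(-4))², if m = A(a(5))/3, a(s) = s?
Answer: 4/9 ≈ 0.44444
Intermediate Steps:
m = 5/3 ≈ 1.6667
(m + p(-4))² = (5/3 + 1/(3 - 4))² = (5/3 + 1/(-1))² = (5/3 - 1)² = (⅔)² = 4/9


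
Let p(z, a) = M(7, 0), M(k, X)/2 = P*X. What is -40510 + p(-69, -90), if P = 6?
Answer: -40510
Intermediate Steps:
M(k, X) = 12*X (M(k, X) = 2*(6*X) = 12*X)
p(z, a) = 0 (p(z, a) = 12*0 = 0)
-40510 + p(-69, -90) = -40510 + 0 = -40510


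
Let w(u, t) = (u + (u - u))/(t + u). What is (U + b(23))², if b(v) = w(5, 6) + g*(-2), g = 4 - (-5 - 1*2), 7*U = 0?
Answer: 56169/121 ≈ 464.21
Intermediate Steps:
U = 0 (U = (⅐)*0 = 0)
w(u, t) = u/(t + u) (w(u, t) = (u + 0)/(t + u) = u/(t + u))
g = 11 (g = 4 - (-5 - 2) = 4 - 1*(-7) = 4 + 7 = 11)
b(v) = -237/11 (b(v) = 5/(6 + 5) + 11*(-2) = 5/11 - 22 = -237/11)
(U + b(23))² = (0 - 237/11)² = (-237/11)² = 56169/121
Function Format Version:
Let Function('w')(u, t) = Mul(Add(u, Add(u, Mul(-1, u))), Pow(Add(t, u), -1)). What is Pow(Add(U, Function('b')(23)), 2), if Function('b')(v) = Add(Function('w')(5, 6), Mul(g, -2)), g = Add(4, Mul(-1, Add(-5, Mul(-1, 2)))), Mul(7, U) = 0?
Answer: Rational(56169, 121) ≈ 464.21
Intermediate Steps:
U = 0 (U = Mul(Rational(1, 7), 0) = 0)
Function('w')(u, t) = Mul(u, Pow(Add(t, u), -1)) (Function('w')(u, t) = Mul(Add(u, 0), Pow(Add(t, u), -1)) = Mul(u, Pow(Add(t, u), -1)))
g = 11 (g = Add(4, Mul(-1, Add(-5, -2))) = Add(4, Mul(-1, -7)) = Add(4, 7) = 11)
Function('b')(v) = Rational(-237, 11) (Function('b')(v) = Add(Mul(5, Pow(Add(6, 5), -1)), Mul(11, -2)) = Add(Mul(5, Pow(11, -1)), -22) = Add(Mul(5, Rational(1, 11)), -22) = Add(Rational(5, 11), -22) = Rational(-237, 11))
Pow(Add(U, Function('b')(23)), 2) = Pow(Add(0, Rational(-237, 11)), 2) = Pow(Rational(-237, 11), 2) = Rational(56169, 121)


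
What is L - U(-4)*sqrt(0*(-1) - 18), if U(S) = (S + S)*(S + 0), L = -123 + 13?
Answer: -110 - 96*I*sqrt(2) ≈ -110.0 - 135.76*I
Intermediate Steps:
L = -110
U(S) = 2*S**2 (U(S) = (2*S)*S = 2*S**2)
L - U(-4)*sqrt(0*(-1) - 18) = -110 - 2*(-4)**2*sqrt(0*(-1) - 18) = -110 - 2*16*sqrt(0 - 18) = -110 - 32*sqrt(-18) = -110 - 32*3*I*sqrt(2) = -110 - 96*I*sqrt(2)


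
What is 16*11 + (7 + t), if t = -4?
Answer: 179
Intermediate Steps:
16*11 + (7 + t) = 16*11 + (7 - 4) = 176 + 3 = 179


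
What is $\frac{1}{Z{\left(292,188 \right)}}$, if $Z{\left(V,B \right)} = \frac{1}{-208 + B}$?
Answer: $-20$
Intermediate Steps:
$\frac{1}{Z{\left(292,188 \right)}} = \frac{1}{\frac{1}{-208 + 188}} = \frac{1}{\frac{1}{-20}} = \frac{1}{- \frac{1}{20}} = -20$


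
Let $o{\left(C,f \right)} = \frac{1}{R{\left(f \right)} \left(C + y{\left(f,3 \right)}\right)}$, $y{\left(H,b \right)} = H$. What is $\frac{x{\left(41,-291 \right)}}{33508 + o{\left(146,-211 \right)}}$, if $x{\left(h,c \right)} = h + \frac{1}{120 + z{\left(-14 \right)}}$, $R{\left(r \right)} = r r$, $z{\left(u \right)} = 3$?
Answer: $\frac{14596655060}{11927018295537} \approx 0.0012238$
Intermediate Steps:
$R{\left(r \right)} = r^{2}$
$o{\left(C,f \right)} = \frac{1}{f^{2} \left(C + f\right)}$
$x{\left(h,c \right)} = \frac{1}{123} + h$ ($x{\left(h,c \right)} = h + \frac{1}{120 + 3} = h + \frac{1}{123} = \frac{1}{123} + h$)
$\frac{x{\left(41,-291 \right)}}{33508 + o{\left(146,-211 \right)}} = \frac{\frac{1}{123} + 41}{33508 + \frac{1}{44521 \left(146 - 211\right)}} = \frac{5044}{123 \left(33508 + \frac{1}{44521 \left(-65\right)}\right)} = \frac{5044}{123 \left(33508 + \frac{1}{44521} \left(- \frac{1}{65}\right)\right)} = \frac{5044}{123 \left(33508 - \frac{1}{2893865}\right)} = \frac{5044}{123 \cdot \frac{96967628419}{2893865}} = \frac{5044}{123} \cdot \frac{2893865}{96967628419} = \frac{14596655060}{11927018295537}$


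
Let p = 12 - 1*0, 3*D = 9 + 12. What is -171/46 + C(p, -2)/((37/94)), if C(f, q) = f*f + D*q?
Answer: 555793/1702 ≈ 326.55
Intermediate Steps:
D = 7 (D = (9 + 12)/3 = (1/3)*21 = 7)
p = 12 (p = 12 + 0 = 12)
C(f, q) = f**2 + 7*q (C(f, q) = f*f + 7*q = f**2 + 7*q)
-171/46 + C(p, -2)/((37/94)) = -171/46 + (12**2 + 7*(-2))/((37/94)) = -171*1/46 + (144 - 14)/((37*(1/94))) = -171/46 + 130/(37/94) = -171/46 + 130*(94/37) = -171/46 + 12220/37 = 555793/1702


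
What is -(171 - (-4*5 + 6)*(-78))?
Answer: 921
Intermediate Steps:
-(171 - (-4*5 + 6)*(-78)) = -(171 - (-20 + 6)*(-78)) = -(171 - (-14)*(-78)) = -(171 - 1*1092) = -(171 - 1092) = -1*(-921) = 921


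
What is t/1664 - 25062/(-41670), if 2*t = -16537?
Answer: -100948409/23112960 ≈ -4.3676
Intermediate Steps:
t = -16537/2 (t = (½)*(-16537) = -16537/2 ≈ -8268.5)
t/1664 - 25062/(-41670) = -16537/2/1664 - 25062/(-41670) = -16537/2*1/1664 - 25062*(-1/41670) = -16537/3328 + 4177/6945 = -100948409/23112960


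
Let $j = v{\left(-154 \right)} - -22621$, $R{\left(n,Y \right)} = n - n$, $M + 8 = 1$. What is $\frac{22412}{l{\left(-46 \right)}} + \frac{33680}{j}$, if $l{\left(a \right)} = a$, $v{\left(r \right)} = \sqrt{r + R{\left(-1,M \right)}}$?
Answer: $\frac{2 \left(- 5603 \sqrt{154} + 126358143 i\right)}{23 \left(\sqrt{154} - 22621 i\right)} \approx -485.73 - 0.00081679 i$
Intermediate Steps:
$M = -7$ ($M = -8 + 1 = -7$)
$R{\left(n,Y \right)} = 0$
$v{\left(r \right)} = \sqrt{r}$ ($v{\left(r \right)} = \sqrt{r + 0} = \sqrt{r}$)
$j = 22621 + i \sqrt{154}$ ($j = \sqrt{-154} - -22621 = i \sqrt{154} + 22621 = 22621 + i \sqrt{154} \approx 22621.0 + 12.41 i$)
$\frac{22412}{l{\left(-46 \right)}} + \frac{33680}{j} = \frac{22412}{-46} + \frac{33680}{22621 + i \sqrt{154}} = 22412 \left(- \frac{1}{46}\right) + \frac{33680}{22621 + i \sqrt{154}} = - \frac{11206}{23} + \frac{33680}{22621 + i \sqrt{154}}$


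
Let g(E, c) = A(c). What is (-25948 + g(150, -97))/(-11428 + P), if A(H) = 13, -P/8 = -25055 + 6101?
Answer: -25935/140204 ≈ -0.18498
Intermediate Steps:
P = 151632 (P = -8*(-25055 + 6101) = -8*(-18954) = 151632)
g(E, c) = 13
(-25948 + g(150, -97))/(-11428 + P) = (-25948 + 13)/(-11428 + 151632) = -25935/140204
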